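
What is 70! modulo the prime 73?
(72)! = (70)! × (71) × (72) ≡ -1 mod 73. So (70)! ≡ -1 × [(72)(71)]^(-1) ≡ 36 mod 73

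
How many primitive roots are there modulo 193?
There are φ(193-1) = φ(192) = 64 primitive roots modulo 193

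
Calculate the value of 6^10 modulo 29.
By repeated squaring mod 29: 6^{1}≡6, 6^{2}≡7, 6^{4}≡20, 6^{8}≡23. Then 6^{10} = 6^{8+2} ≡ 23 × 7 ≡ 16 mod 29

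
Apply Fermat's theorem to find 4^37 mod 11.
By Fermat: 4^{10} ≡ 1 mod 11. 37 = 3×10 + 7. So 4^{37} ≡ 4^{7} ≡ 5 mod 11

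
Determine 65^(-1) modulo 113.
Since 113 is prime, by Fermat 65^(-1) ≡ 65^{111} ≡ 40 (mod 113). Verify: 65 × 40 = 2600 ≡ 1 (mod 113)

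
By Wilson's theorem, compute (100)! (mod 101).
By Wilson's theorem, (100)! ≡ -1 ≡ 100 (mod 101)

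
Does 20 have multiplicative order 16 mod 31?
Powers of 20 mod 31: 20^1≡20, 20^2≡28, 20^3≡2, 20^4≡9, 20^5≡25, 20^6≡4, 20^7≡18, 20^8≡19, 20^9≡8, 20^10≡5, 20^11≡7, 20^12≡16, 20^13≡10, 20^14≡14, 20^15≡1. Already 20^15≡1, so the order is 15 < 16. No, the actual order is 15.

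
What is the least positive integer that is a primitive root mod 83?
g = 2. Powers: [2, 4, 8, 16, 32, 64, 45, 7, ...] generates all 82 non-zero residues.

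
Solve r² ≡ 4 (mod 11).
The square roots of 4 mod 11 are 9 and 2. Verify: 9² = 81 ≡ 4 (mod 11)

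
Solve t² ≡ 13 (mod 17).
The square roots of 13 mod 17 are 8 and 9. Verify: 8² = 64 ≡ 13 (mod 17)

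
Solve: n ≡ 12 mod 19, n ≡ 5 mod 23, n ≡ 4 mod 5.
M = 19 × 23 × 5 = 2185. M₁ = 115, y₁ ≡ 1 mod 19. M₂ = 95, y₂ ≡ 8 mod 23. M₃ = 437, y₃ ≡ 3 mod 5. n = 12×115×1 + 5×95×8 + 4×437×3 ≡ 1684 mod 2185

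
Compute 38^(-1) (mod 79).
Since 79 is prime, by Fermat 38^(-1) ≡ 38^{77} ≡ 52 (mod 79). Verify: 38 × 52 = 1976 ≡ 1 (mod 79)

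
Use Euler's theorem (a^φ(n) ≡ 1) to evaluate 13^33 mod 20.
By Euler: 13^{8} ≡ 1 mod 20 since gcd(13, 20) = 1. 33 = 4×8 + 1. So 13^{33} ≡ 13^{1} ≡ 13 mod 20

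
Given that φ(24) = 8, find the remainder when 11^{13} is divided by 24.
By Euler: 11^{8} ≡ 1 mod 24 since gcd(11, 24) = 1. 13 = 1×8 + 5. So 11^{13} ≡ 11^{5} ≡ 11 mod 24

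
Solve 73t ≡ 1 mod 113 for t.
Since 113 is prime, by Fermat 73^(-1) ≡ 73^{111} ≡ 48 mod 113. Verify: 73 × 48 = 3504 ≡ 1 mod 113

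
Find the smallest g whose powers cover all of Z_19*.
g = 2. Powers: [2, 4, 8, 16, 13, 7, 14, 9, ...] generates all 18 non-zero residues.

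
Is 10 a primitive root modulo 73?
10^{8} ≡ 1 mod 73 and 8 < 72, so ord_73(10) = 8 ≠ 72 and 10 is not a primitive root.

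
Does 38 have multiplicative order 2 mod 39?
Powers of 38 mod 39: 38^1≡38, 38^2≡1. First k with 38^k≡1 is k=2. Yes, ord_39(38) = 2.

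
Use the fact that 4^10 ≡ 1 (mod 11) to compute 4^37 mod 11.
By Fermat: 4^{10} ≡ 1 (mod 11). 37 = 3×10 + 7. So 4^{37} ≡ 4^{7} ≡ 5 (mod 11)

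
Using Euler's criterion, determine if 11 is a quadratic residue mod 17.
By Euler's criterion: 11^{8} ≡ 16 (mod 17). Since this equals -1 (≡ 16), 11 is not a QR.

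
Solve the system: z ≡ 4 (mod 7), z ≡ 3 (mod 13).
M = 7 × 13 = 91. M₁ = 13, y₁ ≡ 6 (mod 7). M₂ = 7, y₂ ≡ 2 (mod 13). z = 4×13×6 + 3×7×2 ≡ 81 (mod 91)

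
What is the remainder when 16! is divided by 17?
By Wilson's theorem, (16)! ≡ -1 ≡ 16 (mod 17)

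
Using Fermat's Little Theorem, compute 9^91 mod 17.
By Fermat: 9^{16} ≡ 1 mod 17. 91 = 5×16 + 11. So 9^{91} ≡ 9^{11} ≡ 15 mod 17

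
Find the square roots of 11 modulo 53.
The square roots of 11 mod 53 are 8 and 45. Verify: 8² = 64 ≡ 11 mod 53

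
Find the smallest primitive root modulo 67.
g = 2. For each prime q|66: 2^{33}≡66, 2^{22}≡37, 2^{6}≡64, none ≡ 1, so ord_67(2) = 66 and 2 is a primitive root.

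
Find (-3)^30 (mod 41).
By repeated squaring (mod 41): (-3)^{1}≡38, (-3)^{2}≡9, (-3)^{4}≡40, (-3)^{8}≡1, (-3)^{16}≡1. Then (-3)^{30} = (-3)^{16+8+4+2} ≡ 1 × 1 × 40 × 9 ≡ 32 (mod 41)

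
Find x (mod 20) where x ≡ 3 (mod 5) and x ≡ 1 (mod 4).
M = 5 × 4 = 20. M₁ = 4, y₁ ≡ 4 (mod 5). M₂ = 5, y₂ ≡ 1 (mod 4). x = 3×4×4 + 1×5×1 ≡ 13 (mod 20)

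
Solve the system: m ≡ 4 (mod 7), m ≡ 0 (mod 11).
M = 7 × 11 = 77. M₁ = 11, y₁ ≡ 2 (mod 7). M₂ = 7, y₂ ≡ 8 (mod 11). m = 4×11×2 + 0×7×8 ≡ 11 (mod 77)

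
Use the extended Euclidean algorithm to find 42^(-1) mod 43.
Extended GCD: 42(-1) + 43(1) = 1. So 42^(-1) ≡ -1 ≡ 42 (mod 43). Verify: 42 × 42 = 1764 ≡ 1 (mod 43)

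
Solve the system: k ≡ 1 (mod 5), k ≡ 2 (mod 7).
M = 5 × 7 = 35. M₁ = 7, y₁ ≡ 3 (mod 5). M₂ = 5, y₂ ≡ 3 (mod 7). k = 1×7×3 + 2×5×3 ≡ 16 (mod 35)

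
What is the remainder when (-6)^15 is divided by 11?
Using Fermat: (-6)^{10} ≡ 1 mod 11. 15 ≡ 5 mod 10. So (-6)^{15} ≡ (-6)^{5} ≡ 1 mod 11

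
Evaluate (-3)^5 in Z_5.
Using Fermat: (-3)^{4} ≡ 1 mod 5. 5 ≡ 1 mod 4. So (-3)^{5} ≡ (-3)^{1} ≡ 2 mod 5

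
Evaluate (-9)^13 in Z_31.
By repeated squaring (mod 31): (-9)^{1}≡22, (-9)^{2}≡19, (-9)^{4}≡20, (-9)^{8}≡28. Then (-9)^{13} = (-9)^{8+4+1} ≡ 28 × 20 × 22 ≡ 13 (mod 31)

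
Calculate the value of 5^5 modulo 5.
By repeated squaring mod 5: 5^{1}≡0, 5^{2}≡0, 5^{4}≡0. Then 5^{5} = 5^{4+1} ≡ 0 × 0 ≡ 0 mod 5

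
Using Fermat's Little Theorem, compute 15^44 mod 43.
By Fermat: 15^{42} ≡ 1 (mod 43). So 15^{44} = 15^{42} · 15^{2} ≡ 15^{2} ≡ 10 (mod 43)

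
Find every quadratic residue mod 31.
Quadratic residues modulo 31: {1, 2, 4, 5, 7, 8, 9, 10, 14, 16, 18, 19, 20, 25, 28}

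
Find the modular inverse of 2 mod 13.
Since 13 is prime, by Fermat 2^(-1) ≡ 2^{11} ≡ 7 (mod 13). Verify: 2 × 7 = 14 ≡ 1 (mod 13)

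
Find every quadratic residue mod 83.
QRs mod 83: {1, 3, 4, 7, 9, 10, 11, 12, 16, 17, 21, 23, 25, 26, 27, 28, 29, 30, 31, 33, 36, 37, 38, 40, 41, 44, 48, 49, 51, 59, 61, 63, 64, 65, 68, 69, 70, 75, 77, 78, 81}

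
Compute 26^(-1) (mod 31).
Since 31 is prime, by Fermat 26^(-1) ≡ 26^{29} ≡ 6 (mod 31). Verify: 26 × 6 = 156 ≡ 1 (mod 31)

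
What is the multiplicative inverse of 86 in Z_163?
Since 163 is prime, by Fermat 86^(-1) ≡ 86^{161} ≡ 127 (mod 163). Verify: 86 × 127 = 10922 ≡ 1 (mod 163)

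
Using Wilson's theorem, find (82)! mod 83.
By Wilson's theorem, (82)! ≡ -1 ≡ 82 (mod 83)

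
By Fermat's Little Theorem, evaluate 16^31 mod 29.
By Fermat: 16^{28} ≡ 1 mod 29. So 16^{31} = 16^{28} · 16^{3} ≡ 16^{3} ≡ 7 mod 29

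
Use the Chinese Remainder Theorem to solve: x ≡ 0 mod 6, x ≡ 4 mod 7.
M = 6 × 7 = 42. M₁ = 7, y₁ ≡ 1 mod 6. M₂ = 6, y₂ ≡ 6 mod 7. x = 0×7×1 + 4×6×6 ≡ 18 mod 42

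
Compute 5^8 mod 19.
By repeated squaring mod 19: 5^{1}≡5, 5^{2}≡6, 5^{4}≡17, 5^{8}≡4. So 5^{8} ≡ 4 mod 19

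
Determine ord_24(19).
Powers of 19 mod 24: 19^1≡19, 19^2≡1. So the order of 19 is 2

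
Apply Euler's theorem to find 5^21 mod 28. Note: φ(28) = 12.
By Euler: 5^{12} ≡ 1 mod 28 since gcd(5, 28) = 1. 21 = 1×12 + 9. So 5^{21} ≡ 5^{9} ≡ 13 mod 28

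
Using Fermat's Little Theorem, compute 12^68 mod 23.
By Fermat: 12^{22} ≡ 1 (mod 23). 68 = 3×22 + 2. So 12^{68} ≡ 12^{2} ≡ 6 (mod 23)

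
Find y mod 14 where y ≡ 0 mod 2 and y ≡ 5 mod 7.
M = 2 × 7 = 14. M₁ = 7, y₁ ≡ 1 mod 2. M₂ = 2, y₂ ≡ 4 mod 7. y = 0×7×1 + 5×2×4 ≡ 12 mod 14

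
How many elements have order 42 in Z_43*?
Number of primitive roots mod 43 = φ(p-1) = φ(42) = 12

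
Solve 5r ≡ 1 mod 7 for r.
Since 7 is prime, by Fermat 5^(-1) ≡ 5^{5} ≡ 3 mod 7. Verify: 5 × 3 = 15 ≡ 1 mod 7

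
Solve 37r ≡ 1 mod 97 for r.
Since 97 is prime, by Fermat 37^(-1) ≡ 37^{95} ≡ 21 mod 97. Verify: 37 × 21 = 777 ≡ 1 mod 97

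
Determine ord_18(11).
Powers of 11 mod 18: 11^1≡11, 11^2≡13, 11^3≡17, 11^4≡7, 11^5≡5, 11^6≡1. So the order of 11 is 6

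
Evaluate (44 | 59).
(44/59) = 44^{29} mod 59 = -1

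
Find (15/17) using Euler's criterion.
(15/17) = 15^{8} mod 17 = 1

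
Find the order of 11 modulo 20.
Powers of 11 mod 20: 11^1≡11, 11^2≡1. ord_20(11) = 2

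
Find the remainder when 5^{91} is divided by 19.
By Fermat: 5^{18} ≡ 1 (mod 19). 91 = 5×18 + 1. So 5^{91} ≡ 5^{1} ≡ 5 (mod 19)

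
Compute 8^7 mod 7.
Using Fermat: 8^{6} ≡ 1 mod 7. 7 ≡ 1 mod 6. So 8^{7} ≡ 8^{1} ≡ 1 mod 7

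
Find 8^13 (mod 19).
By repeated squaring (mod 19): 8^{1}≡8, 8^{2}≡7, 8^{4}≡11, 8^{8}≡7. Then 8^{13} = 8^{8+4+1} ≡ 7 × 11 × 8 ≡ 8 (mod 19)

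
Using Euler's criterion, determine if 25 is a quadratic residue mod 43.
By Euler's criterion: 25^{21} ≡ 1 mod 43. Since this equals 1, 25 is a QR.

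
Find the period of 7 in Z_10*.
Powers of 7 mod 10: 7^1≡7, 7^2≡9, 7^3≡3, 7^4≡1. ord_10(7) = 4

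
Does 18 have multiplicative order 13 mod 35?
Powers of 18 mod 35: 18^1≡18, 18^2≡9, 18^3≡22, 18^4≡11, 18^5≡23, 18^6≡29, 18^7≡32, 18^8≡16, 18^9≡8, 18^10≡4, 18^11≡2, 18^12≡1. Already 18^12≡1, so the order is 12 < 13. No, the actual order is 12.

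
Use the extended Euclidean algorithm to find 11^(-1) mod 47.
Extended GCD: 11(-17) + 47(4) = 1. So 11^(-1) ≡ -17 ≡ 30 (mod 47). Verify: 11 × 30 = 330 ≡ 1 (mod 47)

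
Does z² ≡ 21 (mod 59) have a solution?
By Euler's criterion: 21^{29} ≡ 1 (mod 59). Since this equals 1, 21 is a QR.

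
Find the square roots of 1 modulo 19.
The square roots of 1 mod 19 are 1 and 18. Verify: 1² = 1 ≡ 1 (mod 19)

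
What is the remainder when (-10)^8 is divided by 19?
By repeated squaring (mod 19): (-10)^{1}≡9, (-10)^{2}≡5, (-10)^{4}≡6, (-10)^{8}≡17. So (-10)^{8} ≡ 17 (mod 19)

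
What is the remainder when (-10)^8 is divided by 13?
By repeated squaring (mod 13): (-10)^{1}≡3, (-10)^{2}≡9, (-10)^{4}≡3, (-10)^{8}≡9. So (-10)^{8} ≡ 9 (mod 13)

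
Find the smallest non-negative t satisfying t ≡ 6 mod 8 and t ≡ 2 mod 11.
M = 8 × 11 = 88. M₁ = 11, y₁ ≡ 3 mod 8. M₂ = 8, y₂ ≡ 7 mod 11. t = 6×11×3 + 2×8×7 ≡ 46 mod 88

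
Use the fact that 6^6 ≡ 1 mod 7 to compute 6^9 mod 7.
By Fermat: 6^{6} ≡ 1 mod 7. So 6^{9} = 6^{6} · 6^{3} ≡ 6^{3} ≡ 6 mod 7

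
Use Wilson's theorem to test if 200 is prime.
(199)! mod 200 = 0. Since 0 ≢ -1 mod 200, 200 is not prime.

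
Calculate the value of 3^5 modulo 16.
By repeated squaring mod 16: 3^{1}≡3, 3^{2}≡9, 3^{4}≡1. Then 3^{5} = 3^{4+1} ≡ 1 × 3 ≡ 3 mod 16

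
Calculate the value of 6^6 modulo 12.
By repeated squaring mod 12: 6^{1}≡6, 6^{2}≡0, 6^{4}≡0. Then 6^{6} = 6^{4+2} ≡ 0 × 0 ≡ 0 mod 12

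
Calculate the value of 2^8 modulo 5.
Using Fermat: 2^{4} ≡ 1 (mod 5). 8 ≡ 0 (mod 4). So 2^{8} ≡ 2^{0} ≡ 1 (mod 5)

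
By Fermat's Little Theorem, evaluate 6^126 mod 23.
By Fermat: 6^{22} ≡ 1 (mod 23). 126 = 5×22 + 16. So 6^{126} ≡ 6^{16} ≡ 2 (mod 23)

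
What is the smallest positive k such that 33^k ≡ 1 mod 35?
Powers of 33 mod 35: 33^1≡33, 33^2≡4, 33^3≡27, 33^4≡16, 33^5≡3, 33^6≡29, 33^7≡12, 33^8≡11, 33^9≡13, 33^10≡9, 33^11≡17, 33^12≡1. So the order of 33 is 12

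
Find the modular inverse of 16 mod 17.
Since 17 is prime, by Fermat 16^(-1) ≡ 16^{15} ≡ 16 (mod 17). Verify: 16 × 16 = 256 ≡ 1 (mod 17)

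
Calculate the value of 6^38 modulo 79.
By repeated squaring (mod 79): 6^{1}≡6, 6^{2}≡36, 6^{4}≡32, 6^{8}≡76, 6^{16}≡9, 6^{32}≡2. Then 6^{38} = 6^{32+4+2} ≡ 2 × 32 × 36 ≡ 13 (mod 79)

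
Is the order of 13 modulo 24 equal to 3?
Powers of 13 mod 24: 13^1≡13, 13^2≡1. Already 13^2≡1, so the order is 2 < 3. No, the actual order is 2.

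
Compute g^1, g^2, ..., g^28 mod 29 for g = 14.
14^1, 14^2, ..., 14^{28} mod 29: [14, 22, 18, 20, 19, 5, 12, 23, 3, 13, 8, 25, 2, 28, 15, 7, 11, 9, 10, 24, 17, 6, 26, 16, 21, 4, 27, 1]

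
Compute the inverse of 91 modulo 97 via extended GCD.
Extended GCD: 91(16) + 97(-15) = 1. So 91^(-1) ≡ 16 mod 97. Verify: 91 × 16 = 1456 ≡ 1 mod 97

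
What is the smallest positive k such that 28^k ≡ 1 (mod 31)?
Powers of 28 mod 31: 28^1≡28, 28^2≡9, 28^3≡4, 28^4≡19, 28^5≡5, 28^6≡16, 28^7≡14, 28^8≡20, 28^9≡2, 28^10≡25, 28^11≡18, 28^12≡8, 28^13≡7, 28^14≡10, 28^15≡1. Order = 15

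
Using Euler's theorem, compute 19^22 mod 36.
By Euler: 19^{12} ≡ 1 mod 36 since gcd(19, 36) = 1. 22 = 1×12 + 10. So 19^{22} ≡ 19^{10} ≡ 1 mod 36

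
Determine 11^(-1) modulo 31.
Since 31 is prime, by Fermat 11^(-1) ≡ 11^{29} ≡ 17 (mod 31). Verify: 11 × 17 = 187 ≡ 1 (mod 31)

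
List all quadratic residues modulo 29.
Quadratic residues modulo 29: {1, 4, 5, 6, 7, 9, 13, 16, 20, 22, 23, 24, 25, 28}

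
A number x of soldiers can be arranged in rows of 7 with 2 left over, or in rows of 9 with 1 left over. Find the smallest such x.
M = 7 × 9 = 63. M₁ = 9, y₁ ≡ 4 mod 7. M₂ = 7, y₂ ≡ 4 mod 9. x = 2×9×4 + 1×7×4 ≡ 37 mod 63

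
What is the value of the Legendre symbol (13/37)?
(13/37) = 13^{18} mod 37 = -1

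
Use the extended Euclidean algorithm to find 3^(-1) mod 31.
Extended GCD: 3(-10) + 31(1) = 1. So 3^(-1) ≡ -10 ≡ 21 (mod 31). Verify: 3 × 21 = 63 ≡ 1 (mod 31)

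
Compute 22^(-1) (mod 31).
Since 31 is prime, by Fermat 22^(-1) ≡ 22^{29} ≡ 24 (mod 31). Verify: 22 × 24 = 528 ≡ 1 (mod 31)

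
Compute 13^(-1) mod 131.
Since 131 is prime, by Fermat 13^(-1) ≡ 13^{129} ≡ 121 mod 131. Verify: 13 × 121 = 1573 ≡ 1 mod 131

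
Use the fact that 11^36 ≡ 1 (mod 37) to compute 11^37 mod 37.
By Fermat: 11^{36} ≡ 1 (mod 37). So 11^{37} = 11^{36} · 11^{1} ≡ 11^{1} ≡ 11 (mod 37)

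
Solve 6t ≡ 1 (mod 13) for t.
Since 13 is prime, by Fermat 6^(-1) ≡ 6^{11} ≡ 11 (mod 13). Verify: 6 × 11 = 66 ≡ 1 (mod 13)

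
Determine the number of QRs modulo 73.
Exactly half the non-zero residues mod a prime are QRs: (73-1)/2 = 36.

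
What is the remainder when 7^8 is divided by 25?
By repeated squaring (mod 25): 7^{1}≡7, 7^{2}≡24, 7^{4}≡1, 7^{8}≡1. So 7^{8} ≡ 1 (mod 25)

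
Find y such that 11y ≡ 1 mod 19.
Since 19 is prime, by Fermat 11^(-1) ≡ 11^{17} ≡ 7 mod 19. Verify: 11 × 7 = 77 ≡ 1 mod 19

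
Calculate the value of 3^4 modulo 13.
3^{4} = 81 ≡ 3 (mod 13)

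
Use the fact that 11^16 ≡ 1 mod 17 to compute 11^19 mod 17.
By Fermat: 11^{16} ≡ 1 mod 17. So 11^{19} = 11^{16} · 11^{3} ≡ 11^{3} ≡ 5 mod 17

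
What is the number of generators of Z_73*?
There are φ(73-1) = φ(72) = 24 primitive roots modulo 73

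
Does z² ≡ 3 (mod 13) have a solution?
By Euler's criterion: 3^{6} ≡ 1 (mod 13). Since this equals 1, 3 is a QR.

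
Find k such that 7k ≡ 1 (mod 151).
Since 151 is prime, by Fermat 7^(-1) ≡ 7^{149} ≡ 108 (mod 151). Verify: 7 × 108 = 756 ≡ 1 (mod 151)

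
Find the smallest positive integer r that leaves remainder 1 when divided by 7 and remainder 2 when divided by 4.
M = 7 × 4 = 28. M₁ = 4, y₁ ≡ 2 mod 7. M₂ = 7, y₂ ≡ 3 mod 4. r = 1×4×2 + 2×7×3 ≡ 22 mod 28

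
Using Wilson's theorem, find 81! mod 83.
(82)! = (81)! × (82) ≡ -1 (mod 83). So (81)! ≡ -1 × (82)^(-1) ≡ (-1)×(-1) = 1 (mod 83)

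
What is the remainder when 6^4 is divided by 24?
6^{4} = 1296 ≡ 0 mod 24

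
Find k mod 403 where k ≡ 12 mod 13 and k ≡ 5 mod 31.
M = 13 × 31 = 403. M₁ = 31, y₁ ≡ 8 mod 13. M₂ = 13, y₂ ≡ 12 mod 31. k = 12×31×8 + 5×13×12 ≡ 129 mod 403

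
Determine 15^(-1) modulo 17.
Since 17 is prime, by Fermat 15^(-1) ≡ 15^{15} ≡ 8 mod 17. Verify: 15 × 8 = 120 ≡ 1 mod 17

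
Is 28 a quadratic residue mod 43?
By Euler's criterion: 28^{21} ≡ 42 mod 43. Since this equals -1 (≡ 42), 28 is not a QR.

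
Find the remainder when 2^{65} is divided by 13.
By Fermat: 2^{12} ≡ 1 (mod 13). 65 = 5×12 + 5. So 2^{65} ≡ 2^{5} ≡ 6 (mod 13)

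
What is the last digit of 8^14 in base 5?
Using Fermat: 8^{4} ≡ 1 (mod 5). 14 ≡ 2 (mod 4). So 8^{14} ≡ 8^{2} ≡ 4 (mod 5)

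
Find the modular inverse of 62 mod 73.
Since 73 is prime, by Fermat 62^(-1) ≡ 62^{71} ≡ 53 mod 73. Verify: 62 × 53 = 3286 ≡ 1 mod 73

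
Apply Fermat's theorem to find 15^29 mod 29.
By Fermat: 15^{28} ≡ 1 mod 29. So 15^{29} = 15^{28} · 15^{1} ≡ 15^{1} ≡ 15 mod 29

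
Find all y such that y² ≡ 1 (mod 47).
The square roots of 1 mod 47 are 1 and 46. Verify: 1² = 1 ≡ 1 (mod 47)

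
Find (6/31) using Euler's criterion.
(6/31) = 6^{15} mod 31 = -1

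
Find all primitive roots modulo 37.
There are φ(36) = 12 primitive roots mod 37: {2, 5, 13, 15, 17, 18, 19, 20, 22, 24, 32, 35}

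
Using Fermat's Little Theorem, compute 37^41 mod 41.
By Fermat: 37^{40} ≡ 1 mod 41. So 37^{41} = 37^{40} · 37^{1} ≡ 37^{1} ≡ 37 mod 41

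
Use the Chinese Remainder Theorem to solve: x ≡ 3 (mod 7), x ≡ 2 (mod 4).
M = 7 × 4 = 28. M₁ = 4, y₁ ≡ 2 (mod 7). M₂ = 7, y₂ ≡ 3 (mod 4). x = 3×4×2 + 2×7×3 ≡ 10 (mod 28)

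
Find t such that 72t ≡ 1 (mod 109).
Since 109 is prime, by Fermat 72^(-1) ≡ 72^{107} ≡ 53 (mod 109). Verify: 72 × 53 = 3816 ≡ 1 (mod 109)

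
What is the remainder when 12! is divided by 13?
By Wilson's theorem, (12)! ≡ -1 ≡ 12 (mod 13)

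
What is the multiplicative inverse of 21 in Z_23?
Since 23 is prime, by Fermat 21^(-1) ≡ 21^{21} ≡ 11 (mod 23). Verify: 21 × 11 = 231 ≡ 1 (mod 23)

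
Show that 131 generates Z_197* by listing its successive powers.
131^1, 131^2, ..., 131^{196} mod 197: [131, 22, 124, 90, 167, 10, 128, 23, 58, 112, 94, 100, 98, 33, 186, 135, 152, 15, 192, 133, 87, 168, 141, 150, 147, 148, 82, 104, 31, 121, 91, 101, 32, 55, 113, 28, 122, 25, 123, 156, 145, 83, 38, 53, 48, 181, 71, 42, 183, 136, 86, 37, 119, 26, 57, 178, 72, 173, 8, 63, 176, 7, 129, 154, 80, 39, 184, 70, 108, 161, 12, 193, 67, 109, 95, 34, 120, 157, 79, 105, 162, 143, 18, 191, 2, 65, 44, 51, 180, 137, 20, 59, 46, 116, 27, 188, 3, 196, 66, 175, 73, 107, 30, 187, 69, 174, 139, 85, 103, 97, 99, 164, 11, 62, 45, 182, 5, 64, 110, 29, 56, 47, 50, 49, 115, 93, 166, 76, 106, 96, 165, 142, 84, 169, 75, 172, 74, 41, 52, 114, 159, 144, 149, 16, 126, 155, 14, 61, 111, 160, 78, 171, 140, 19, 125, 24, 189, 134, 21, 190, 68, 43, 117, 158, 13, 127, 89, 36, 185, 4, 130, 88, 102, 163, 77, 40, 118, 92, 35, 54, 179, 6, 195, 132, 153, 146, 17, 60, 177, 138, 151, 81, 170, 9, 194, 1]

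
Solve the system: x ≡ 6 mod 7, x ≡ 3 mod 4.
M = 7 × 4 = 28. M₁ = 4, y₁ ≡ 2 mod 7. M₂ = 7, y₂ ≡ 3 mod 4. x = 6×4×2 + 3×7×3 ≡ 27 mod 28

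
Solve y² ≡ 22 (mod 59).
The square roots of 22 mod 59 are 9 and 50. Verify: 9² = 81 ≡ 22 (mod 59)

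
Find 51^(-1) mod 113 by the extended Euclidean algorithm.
Extended GCD: 51(-31) + 113(14) = 1. So 51^(-1) ≡ -31 ≡ 82 mod 113. Verify: 51 × 82 = 4182 ≡ 1 mod 113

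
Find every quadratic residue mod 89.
QRs mod 89: {1, 2, 4, 5, 8, 9, 10, 11, 16, 17, 18, 20, 21, 22, 25, 32, 34, 36, 39, 40, 42, 44, 45, 47, 49, 50, 53, 55, 57, 64, 67, 68, 69, 71, 72, 73, 78, 79, 80, 81, 84, 85, 87, 88}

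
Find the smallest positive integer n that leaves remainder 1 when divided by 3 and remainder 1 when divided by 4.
M = 3 × 4 = 12. M₁ = 4, y₁ ≡ 1 mod 3. M₂ = 3, y₂ ≡ 3 mod 4. n = 1×4×1 + 1×3×3 ≡ 1 mod 12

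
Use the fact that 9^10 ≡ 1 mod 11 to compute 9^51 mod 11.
By Fermat: 9^{10} ≡ 1 mod 11. 51 = 5×10 + 1. So 9^{51} ≡ 9^{1} ≡ 9 mod 11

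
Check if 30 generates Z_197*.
ord_197(30) divides 196. For each prime q|196: 30^{98}≡196, 30^{28}≡114, none ≡ 1. So 30 has order 196 and is a primitive root mod 197.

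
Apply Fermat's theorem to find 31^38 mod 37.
By Fermat: 31^{36} ≡ 1 mod 37. So 31^{38} = 31^{36} · 31^{2} ≡ 31^{2} ≡ 36 mod 37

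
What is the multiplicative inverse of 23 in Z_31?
Since 31 is prime, by Fermat 23^(-1) ≡ 23^{29} ≡ 27 (mod 31). Verify: 23 × 27 = 621 ≡ 1 (mod 31)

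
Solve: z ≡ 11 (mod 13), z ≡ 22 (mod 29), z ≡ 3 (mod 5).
M = 13 × 29 × 5 = 1885. M₁ = 145, y₁ ≡ 7 (mod 13). M₂ = 65, y₂ ≡ 25 (mod 29). M₃ = 377, y₃ ≡ 3 (mod 5). z = 11×145×7 + 22×65×25 + 3×377×3 ≡ 1298 (mod 1885)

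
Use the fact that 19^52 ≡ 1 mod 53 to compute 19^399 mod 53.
By Fermat: 19^{52} ≡ 1 mod 53. 399 ≡ 35 mod 52. So 19^{399} ≡ 19^{35} ≡ 5 mod 53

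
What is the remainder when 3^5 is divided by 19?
By repeated squaring mod 19: 3^{1}≡3, 3^{2}≡9, 3^{4}≡5. Then 3^{5} = 3^{4+1} ≡ 5 × 3 ≡ 15 mod 19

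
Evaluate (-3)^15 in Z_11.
Using Fermat: (-3)^{10} ≡ 1 mod 11. 15 ≡ 5 mod 10. So (-3)^{15} ≡ (-3)^{5} ≡ 10 mod 11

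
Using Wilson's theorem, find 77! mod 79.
(78)! = (77)! × (78) ≡ -1 (mod 79). So (77)! ≡ -1 × (78)^(-1) ≡ (-1)×(-1) = 1 (mod 79)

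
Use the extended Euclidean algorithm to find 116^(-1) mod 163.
Extended GCD: 116(52) + 163(-37) = 1. So 116^(-1) ≡ 52 (mod 163). Verify: 116 × 52 = 6032 ≡ 1 (mod 163)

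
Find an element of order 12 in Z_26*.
7 has order 12 mod 26 since 7^{12} ≡ 1 (mod 26) and no smaller power works.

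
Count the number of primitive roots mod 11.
A prime p has φ(p-1) primitive roots; here φ(10) = 4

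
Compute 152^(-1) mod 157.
Since 157 is prime, by Fermat 152^(-1) ≡ 152^{155} ≡ 94 mod 157. Verify: 152 × 94 = 14288 ≡ 1 mod 157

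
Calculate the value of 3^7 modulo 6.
By repeated squaring mod 6: 3^{1}≡3, 3^{2}≡3, 3^{4}≡3. Then 3^{7} = 3^{4+2+1} ≡ 3 × 3 × 3 ≡ 3 mod 6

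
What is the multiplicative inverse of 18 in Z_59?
Since 59 is prime, by Fermat 18^(-1) ≡ 18^{57} ≡ 23 (mod 59). Verify: 18 × 23 = 414 ≡ 1 (mod 59)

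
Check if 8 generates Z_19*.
8^{6} ≡ 1 (mod 19) and 6 < 18, so ord_19(8) = 6 ≠ 18 and 8 is not a primitive root.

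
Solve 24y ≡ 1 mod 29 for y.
Since 29 is prime, by Fermat 24^(-1) ≡ 24^{27} ≡ 23 mod 29. Verify: 24 × 23 = 552 ≡ 1 mod 29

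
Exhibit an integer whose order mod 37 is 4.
6 has order 4 mod 37 since 6^{4} ≡ 1 mod 37 and no smaller power works.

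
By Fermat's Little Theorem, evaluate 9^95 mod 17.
By Fermat: 9^{16} ≡ 1 mod 17. 95 = 5×16 + 15. So 9^{95} ≡ 9^{15} ≡ 2 mod 17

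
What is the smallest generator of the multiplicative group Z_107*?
g = 2. Powers: [2, 4, 8, 16, 32, 64, 21, 42, 84, 61, ...] generates all 106 non-zero residues.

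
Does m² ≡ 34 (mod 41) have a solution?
By Euler's criterion: 34^{20} ≡ 40 (mod 41). Since this equals -1 (≡ 40), 34 is not a QR.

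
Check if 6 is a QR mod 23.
By Euler's criterion: 6^{11} ≡ 1 (mod 23). Since this equals 1, 6 is a QR.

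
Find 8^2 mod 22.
8^{2} = 64 ≡ 20 mod 22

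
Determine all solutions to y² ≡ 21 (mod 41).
The square roots of 21 mod 41 are 12 and 29. Verify: 12² = 144 ≡ 21 (mod 41)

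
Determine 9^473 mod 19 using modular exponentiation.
Using Fermat: 9^{18} ≡ 1 mod 19. 473 ≡ 5 mod 18. So 9^{473} ≡ 9^{5} ≡ 16 mod 19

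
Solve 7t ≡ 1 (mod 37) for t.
Since 37 is prime, by Fermat 7^(-1) ≡ 7^{35} ≡ 16 (mod 37). Verify: 7 × 16 = 112 ≡ 1 (mod 37)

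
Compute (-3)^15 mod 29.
By repeated squaring (mod 29): (-3)^{1}≡26, (-3)^{2}≡9, (-3)^{4}≡23, (-3)^{8}≡7. Then (-3)^{15} = (-3)^{8+4+2+1} ≡ 7 × 23 × 9 × 26 ≡ 3 (mod 29)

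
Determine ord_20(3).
Powers of 3 mod 20: 3^1≡3, 3^2≡9, 3^3≡7, 3^4≡1. So the order of 3 is 4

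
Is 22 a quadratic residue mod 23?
By Euler's criterion: 22^{11} ≡ 22 mod 23. Since this equals -1 (≡ 22), 22 is not a QR.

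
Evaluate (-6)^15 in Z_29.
By repeated squaring (mod 29): (-6)^{1}≡23, (-6)^{2}≡7, (-6)^{4}≡20, (-6)^{8}≡23. Then (-6)^{15} = (-6)^{8+4+2+1} ≡ 23 × 20 × 7 × 23 ≡ 23 (mod 29)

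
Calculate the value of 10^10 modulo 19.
By repeated squaring mod 19: 10^{1}≡10, 10^{2}≡5, 10^{4}≡6, 10^{8}≡17. Then 10^{10} = 10^{8+2} ≡ 17 × 5 ≡ 9 mod 19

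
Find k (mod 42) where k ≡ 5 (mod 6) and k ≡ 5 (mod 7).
M = 6 × 7 = 42. M₁ = 7, y₁ ≡ 1 (mod 6). M₂ = 6, y₂ ≡ 6 (mod 7). k = 5×7×1 + 5×6×6 ≡ 5 (mod 42)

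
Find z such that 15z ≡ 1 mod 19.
Since 19 is prime, by Fermat 15^(-1) ≡ 15^{17} ≡ 14 mod 19. Verify: 15 × 14 = 210 ≡ 1 mod 19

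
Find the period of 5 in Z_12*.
Powers of 5 mod 12: 5^1≡5, 5^2≡1. Order = 2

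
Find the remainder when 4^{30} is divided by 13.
By Fermat: 4^{12} ≡ 1 (mod 13). 30 = 2×12 + 6. So 4^{30} ≡ 4^{6} ≡ 1 (mod 13)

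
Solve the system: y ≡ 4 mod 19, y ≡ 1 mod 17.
M = 19 × 17 = 323. M₁ = 17, y₁ ≡ 9 mod 19. M₂ = 19, y₂ ≡ 9 mod 17. y = 4×17×9 + 1×19×9 ≡ 137 mod 323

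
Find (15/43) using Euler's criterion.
(15/43) = 15^{21} mod 43 = 1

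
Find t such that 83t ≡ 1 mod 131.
Since 131 is prime, by Fermat 83^(-1) ≡ 83^{129} ≡ 30 mod 131. Verify: 83 × 30 = 2490 ≡ 1 mod 131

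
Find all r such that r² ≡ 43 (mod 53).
The square roots of 43 mod 53 are 34 and 19. Verify: 34² = 1156 ≡ 43 (mod 53)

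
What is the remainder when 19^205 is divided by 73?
Using Fermat: 19^{72} ≡ 1 mod 73. 205 ≡ 61 mod 72. So 19^{205} ≡ 19^{61} ≡ 48 mod 73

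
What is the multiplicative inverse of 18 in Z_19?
Since 19 is prime, by Fermat 18^(-1) ≡ 18^{17} ≡ 18 (mod 19). Verify: 18 × 18 = 324 ≡ 1 (mod 19)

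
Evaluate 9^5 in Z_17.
By repeated squaring (mod 17): 9^{1}≡9, 9^{2}≡13, 9^{4}≡16. Then 9^{5} = 9^{4+1} ≡ 16 × 9 ≡ 8 (mod 17)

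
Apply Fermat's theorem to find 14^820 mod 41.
By Fermat: 14^{40} ≡ 1 mod 41. 820 ≡ 20 mod 40. So 14^{820} ≡ 14^{20} ≡ 40 mod 41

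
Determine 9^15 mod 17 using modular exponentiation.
By repeated squaring (mod 17): 9^{1}≡9, 9^{2}≡13, 9^{4}≡16, 9^{8}≡1. Then 9^{15} = 9^{8+4+2+1} ≡ 1 × 16 × 13 × 9 ≡ 2 (mod 17)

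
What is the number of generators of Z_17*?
There are φ(17-1) = φ(16) = 8 primitive roots modulo 17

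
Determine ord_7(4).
Powers of 4 mod 7: 4^1≡4, 4^2≡2, 4^3≡1. Order = 3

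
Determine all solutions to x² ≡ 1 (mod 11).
The square roots of 1 mod 11 are 1 and 10. Verify: 1² = 1 ≡ 1 (mod 11)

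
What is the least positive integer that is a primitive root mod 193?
g = 5. For each prime q|192: 5^{96}≡192, 5^{64}≡84, none ≡ 1, so ord_193(5) = 192 and 5 is a primitive root.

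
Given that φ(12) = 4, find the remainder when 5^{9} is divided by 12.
By Euler: 5^{4} ≡ 1 mod 12 since gcd(5, 12) = 1. 9 = 2×4 + 1. So 5^{9} ≡ 5^{1} ≡ 5 mod 12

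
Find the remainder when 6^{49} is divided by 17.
By Fermat: 6^{16} ≡ 1 (mod 17). 49 = 3×16 + 1. So 6^{49} ≡ 6^{1} ≡ 6 (mod 17)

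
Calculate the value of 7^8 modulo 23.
By repeated squaring (mod 23): 7^{1}≡7, 7^{2}≡3, 7^{4}≡9, 7^{8}≡12. So 7^{8} ≡ 12 (mod 23)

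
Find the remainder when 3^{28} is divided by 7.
By Fermat: 3^{6} ≡ 1 mod 7. 28 = 4×6 + 4. So 3^{28} ≡ 3^{4} ≡ 4 mod 7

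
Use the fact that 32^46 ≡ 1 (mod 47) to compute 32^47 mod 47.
By Fermat: 32^{46} ≡ 1 (mod 47). So 32^{47} = 32^{46} · 32^{1} ≡ 32^{1} ≡ 32 (mod 47)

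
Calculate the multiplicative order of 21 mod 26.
Powers of 21 mod 26: 21^1≡21, 21^2≡25, 21^3≡5, 21^4≡1. So the order of 21 is 4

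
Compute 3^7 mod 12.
By repeated squaring mod 12: 3^{1}≡3, 3^{2}≡9, 3^{4}≡9. Then 3^{7} = 3^{4+2+1} ≡ 9 × 9 × 3 ≡ 3 mod 12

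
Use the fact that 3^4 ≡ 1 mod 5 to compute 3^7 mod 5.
By Fermat: 3^{4} ≡ 1 mod 5. So 3^{7} = 3^{4} · 3^{3} ≡ 3^{3} ≡ 2 mod 5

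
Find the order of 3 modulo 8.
Powers of 3 mod 8: 3^1≡3, 3^2≡1. ord_8(3) = 2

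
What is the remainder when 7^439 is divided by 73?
Using Fermat: 7^{72} ≡ 1 mod 73. 439 ≡ 7 mod 72. So 7^{439} ≡ 7^{7} ≡ 30 mod 73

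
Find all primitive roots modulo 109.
There are φ(108) = 36 primitive roots mod 109: {6, 10, 11, 13, 14, 18, 24, 30, 37, 39, 40, 42, 44, 47, 50, 51, 52, 53, 56, 57, 58, 59, 62, 65, 67, 69, 70, 72, 79, 85, 91, 95, 96, 98, 99, 103}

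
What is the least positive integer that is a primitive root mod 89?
g = 3. Powers: [3, 9, 27, 81, 65, 17, 51, 64, 14, 42, ...] generates all 88 non-zero residues.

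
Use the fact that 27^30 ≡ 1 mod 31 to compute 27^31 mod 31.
By Fermat: 27^{30} ≡ 1 mod 31. So 27^{31} = 27^{30} · 27^{1} ≡ 27^{1} ≡ 27 mod 31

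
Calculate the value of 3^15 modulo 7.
Using Fermat: 3^{6} ≡ 1 (mod 7). 15 ≡ 3 (mod 6). So 3^{15} ≡ 3^{3} ≡ 6 (mod 7)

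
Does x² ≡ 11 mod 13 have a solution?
By Euler's criterion: 11^{6} ≡ 12 mod 13. Since this equals -1 (≡ 12), 11 is not a QR.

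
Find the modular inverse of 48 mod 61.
Since 61 is prime, by Fermat 48^(-1) ≡ 48^{59} ≡ 14 mod 61. Verify: 48 × 14 = 672 ≡ 1 mod 61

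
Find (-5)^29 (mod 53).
By repeated squaring (mod 53): (-5)^{1}≡48, (-5)^{2}≡25, (-5)^{4}≡42, (-5)^{8}≡15, (-5)^{16}≡13. Then (-5)^{29} = (-5)^{16+8+4+1} ≡ 13 × 15 × 42 × 48 ≡ 19 (mod 53)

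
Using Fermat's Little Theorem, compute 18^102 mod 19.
By Fermat: 18^{18} ≡ 1 mod 19. 102 = 5×18 + 12. So 18^{102} ≡ 18^{12} ≡ 1 mod 19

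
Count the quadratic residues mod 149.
Exactly half the non-zero residues mod a prime are QRs: (149-1)/2 = 74.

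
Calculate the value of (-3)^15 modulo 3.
By repeated squaring (mod 3): (-3)^{1}≡0, (-3)^{2}≡0, (-3)^{4}≡0, (-3)^{8}≡0. Then (-3)^{15} = (-3)^{8+4+2+1} ≡ 0 × 0 × 0 × 0 ≡ 0 (mod 3)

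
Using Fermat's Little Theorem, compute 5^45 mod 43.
By Fermat: 5^{42} ≡ 1 (mod 43). So 5^{45} = 5^{42} · 5^{3} ≡ 5^{3} ≡ 39 (mod 43)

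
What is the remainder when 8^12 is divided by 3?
Using Fermat: 8^{2} ≡ 1 mod 3. 12 ≡ 0 mod 2. So 8^{12} ≡ 8^{0} ≡ 1 mod 3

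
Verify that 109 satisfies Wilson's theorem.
(108)! mod 109 = 108. Since this equals -1 mod 109, Wilson confirms 109 is prime.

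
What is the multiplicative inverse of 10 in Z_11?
Since 11 is prime, by Fermat 10^(-1) ≡ 10^{9} ≡ 10 mod 11. Verify: 10 × 10 = 100 ≡ 1 mod 11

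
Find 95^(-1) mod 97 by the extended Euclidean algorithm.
Extended GCD: 95(48) + 97(-47) = 1. So 95^(-1) ≡ 48 mod 97. Verify: 95 × 48 = 4560 ≡ 1 mod 97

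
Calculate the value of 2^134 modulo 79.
Using Fermat: 2^{78} ≡ 1 mod 79. 134 ≡ 56 mod 78. So 2^{134} ≡ 2^{56} ≡ 11 mod 79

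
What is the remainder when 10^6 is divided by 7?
Using Fermat: 10^{6} ≡ 1 mod 7. 6 ≡ 0 mod 6. So 10^{6} ≡ 10^{0} ≡ 1 mod 7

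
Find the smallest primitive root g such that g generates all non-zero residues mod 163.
g = 2. For each prime q|162: 2^{81}≡162, 2^{54}≡104, none ≡ 1, so ord_163(2) = 162 and 2 is a primitive root.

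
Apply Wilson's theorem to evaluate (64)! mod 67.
(66)! = (64)! × (65) × (66) ≡ -1 (mod 67). So (64)! ≡ -1 × [(66)(65)]^(-1) ≡ 33 (mod 67)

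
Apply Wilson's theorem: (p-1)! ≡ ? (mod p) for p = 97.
By Wilson's theorem, (96)! ≡ -1 ≡ 96 mod 97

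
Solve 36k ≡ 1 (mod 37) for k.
Since 37 is prime, by Fermat 36^(-1) ≡ 36^{35} ≡ 36 (mod 37). Verify: 36 × 36 = 1296 ≡ 1 (mod 37)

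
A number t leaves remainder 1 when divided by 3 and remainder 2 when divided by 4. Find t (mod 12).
M = 3 × 4 = 12. M₁ = 4, y₁ ≡ 1 (mod 3). M₂ = 3, y₂ ≡ 3 (mod 4). t = 1×4×1 + 2×3×3 ≡ 10 (mod 12)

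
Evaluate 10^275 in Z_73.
Using Fermat: 10^{72} ≡ 1 mod 73. 275 ≡ 59 mod 72. So 10^{275} ≡ 10^{59} ≡ 51 mod 73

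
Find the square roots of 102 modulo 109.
The square roots of 102 mod 109 are 59 and 50. Verify: 59² = 3481 ≡ 102 (mod 109)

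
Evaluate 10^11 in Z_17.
By repeated squaring (mod 17): 10^{1}≡10, 10^{2}≡15, 10^{4}≡4, 10^{8}≡16. Then 10^{11} = 10^{8+2+1} ≡ 16 × 15 × 10 ≡ 3 (mod 17)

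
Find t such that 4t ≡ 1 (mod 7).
Since 7 is prime, by Fermat 4^(-1) ≡ 4^{5} ≡ 2 (mod 7). Verify: 4 × 2 = 8 ≡ 1 (mod 7)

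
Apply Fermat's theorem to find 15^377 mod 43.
By Fermat: 15^{42} ≡ 1 mod 43. 377 ≡ 41 mod 42. So 15^{377} ≡ 15^{41} ≡ 23 mod 43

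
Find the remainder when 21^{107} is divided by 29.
By Fermat: 21^{28} ≡ 1 mod 29. 107 = 3×28 + 23. So 21^{107} ≡ 21^{23} ≡ 15 mod 29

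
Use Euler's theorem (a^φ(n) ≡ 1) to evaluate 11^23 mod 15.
By Euler: 11^{8} ≡ 1 (mod 15) since gcd(11, 15) = 1. 23 = 2×8 + 7. So 11^{23} ≡ 11^{7} ≡ 11 (mod 15)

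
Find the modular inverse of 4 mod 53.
Since 53 is prime, by Fermat 4^(-1) ≡ 4^{51} ≡ 40 mod 53. Verify: 4 × 40 = 160 ≡ 1 mod 53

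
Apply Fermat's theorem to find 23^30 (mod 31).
By Fermat's Little Theorem, 23^{30} ≡ 1 (mod 31) since 31 is prime and gcd(23, 31) = 1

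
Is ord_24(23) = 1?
Powers of 23 mod 24: 23^1≡23, 23^2≡1. 23^1≡23≢1, so ord ≠ 1. No, the actual order is 2.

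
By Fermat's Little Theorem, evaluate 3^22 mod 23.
By Fermat's Little Theorem, 3^{22} ≡ 1 (mod 23) since 23 is prime and gcd(3, 23) = 1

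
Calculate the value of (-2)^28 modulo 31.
By repeated squaring mod 31: (-2)^{1}≡29, (-2)^{2}≡4, (-2)^{4}≡16, (-2)^{8}≡8, (-2)^{16}≡2. Then (-2)^{28} = (-2)^{16+8+4} ≡ 2 × 8 × 16 ≡ 8 mod 31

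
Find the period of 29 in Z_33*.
Powers of 29 mod 33: 29^1≡29, 29^2≡16, 29^3≡2, 29^4≡25, 29^5≡32, 29^6≡4, 29^7≡17, 29^8≡31, 29^9≡8, 29^10≡1. ord_33(29) = 10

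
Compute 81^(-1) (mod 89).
Since 89 is prime, by Fermat 81^(-1) ≡ 81^{87} ≡ 11 (mod 89). Verify: 81 × 11 = 891 ≡ 1 (mod 89)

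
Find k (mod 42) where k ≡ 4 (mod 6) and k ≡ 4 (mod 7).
M = 6 × 7 = 42. M₁ = 7, y₁ ≡ 1 (mod 6). M₂ = 6, y₂ ≡ 6 (mod 7). k = 4×7×1 + 4×6×6 ≡ 4 (mod 42)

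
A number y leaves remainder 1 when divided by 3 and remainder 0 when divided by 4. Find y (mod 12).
M = 3 × 4 = 12. M₁ = 4, y₁ ≡ 1 (mod 3). M₂ = 3, y₂ ≡ 3 (mod 4). y = 1×4×1 + 0×3×3 ≡ 4 (mod 12)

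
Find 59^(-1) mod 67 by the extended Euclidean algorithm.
Extended GCD: 59(25) + 67(-22) = 1. So 59^(-1) ≡ 25 mod 67. Verify: 59 × 25 = 1475 ≡ 1 mod 67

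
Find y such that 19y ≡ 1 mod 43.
Since 43 is prime, by Fermat 19^(-1) ≡ 19^{41} ≡ 34 mod 43. Verify: 19 × 34 = 646 ≡ 1 mod 43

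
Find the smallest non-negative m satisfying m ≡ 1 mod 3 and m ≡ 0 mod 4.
M = 3 × 4 = 12. M₁ = 4, y₁ ≡ 1 mod 3. M₂ = 3, y₂ ≡ 3 mod 4. m = 1×4×1 + 0×3×3 ≡ 4 mod 12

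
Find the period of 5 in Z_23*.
Powers of 5 mod 23: 5^1≡5, 5^2≡2, 5^3≡10, 5^4≡4, 5^5≡20, 5^6≡8, 5^7≡17, 5^8≡16, 5^9≡11, 5^10≡9, 5^11≡22, 5^12≡18, 5^13≡21, 5^14≡13, 5^15≡19, 5^16≡3, 5^17≡15, 5^18≡6, 5^19≡7, 5^20≡12, 5^21≡14, 5^22≡1. Order = 22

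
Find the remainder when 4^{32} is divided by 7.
By Fermat: 4^{6} ≡ 1 (mod 7). 32 = 5×6 + 2. So 4^{32} ≡ 4^{2} ≡ 2 (mod 7)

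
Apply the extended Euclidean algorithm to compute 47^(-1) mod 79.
Extended GCD: 47(37) + 79(-22) = 1. So 47^(-1) ≡ 37 (mod 79). Verify: 47 × 37 = 1739 ≡ 1 (mod 79)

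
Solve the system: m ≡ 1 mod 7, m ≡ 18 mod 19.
M = 7 × 19 = 133. M₁ = 19, y₁ ≡ 3 mod 7. M₂ = 7, y₂ ≡ 11 mod 19. m = 1×19×3 + 18×7×11 ≡ 113 mod 133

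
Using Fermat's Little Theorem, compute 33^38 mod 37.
By Fermat: 33^{36} ≡ 1 (mod 37). So 33^{38} = 33^{36} · 33^{2} ≡ 33^{2} ≡ 16 (mod 37)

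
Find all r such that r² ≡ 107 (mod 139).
The square roots of 107 mod 139 are 78 and 61. Verify: 78² = 6084 ≡ 107 (mod 139)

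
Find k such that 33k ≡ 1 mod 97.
Since 97 is prime, by Fermat 33^(-1) ≡ 33^{95} ≡ 50 mod 97. Verify: 33 × 50 = 1650 ≡ 1 mod 97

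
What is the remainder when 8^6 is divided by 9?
By repeated squaring (mod 9): 8^{1}≡8, 8^{2}≡1, 8^{4}≡1. Then 8^{6} = 8^{4+2} ≡ 1 × 1 ≡ 1 (mod 9)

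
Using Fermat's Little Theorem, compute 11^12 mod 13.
By Fermat's Little Theorem, 11^{12} ≡ 1 (mod 13) since 13 is prime and gcd(11, 13) = 1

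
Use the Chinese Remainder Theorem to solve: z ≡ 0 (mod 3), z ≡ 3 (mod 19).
M = 3 × 19 = 57. M₁ = 19, y₁ ≡ 1 (mod 3). M₂ = 3, y₂ ≡ 13 (mod 19). z = 0×19×1 + 3×3×13 ≡ 3 (mod 57)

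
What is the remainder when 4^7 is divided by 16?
By repeated squaring mod 16: 4^{1}≡4, 4^{2}≡0, 4^{4}≡0. Then 4^{7} = 4^{4+2+1} ≡ 0 × 0 × 4 ≡ 0 mod 16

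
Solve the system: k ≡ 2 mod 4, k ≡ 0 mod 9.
M = 4 × 9 = 36. M₁ = 9, y₁ ≡ 1 mod 4. M₂ = 4, y₂ ≡ 7 mod 9. k = 2×9×1 + 0×4×7 ≡ 18 mod 36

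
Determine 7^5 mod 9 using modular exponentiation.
By repeated squaring (mod 9): 7^{1}≡7, 7^{2}≡4, 7^{4}≡7. Then 7^{5} = 7^{4+1} ≡ 7 × 7 ≡ 4 (mod 9)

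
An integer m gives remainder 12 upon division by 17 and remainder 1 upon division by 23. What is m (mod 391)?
M = 17 × 23 = 391. M₁ = 23, y₁ ≡ 3 (mod 17). M₂ = 17, y₂ ≡ 19 (mod 23). m = 12×23×3 + 1×17×19 ≡ 369 (mod 391)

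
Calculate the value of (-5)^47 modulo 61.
By repeated squaring mod 61: (-5)^{1}≡56, (-5)^{2}≡25, (-5)^{4}≡15, (-5)^{8}≡42, (-5)^{16}≡56, (-5)^{32}≡25. Then (-5)^{47} = (-5)^{32+8+4+2+1} ≡ 25 × 42 × 15 × 25 × 56 ≡ 25 mod 61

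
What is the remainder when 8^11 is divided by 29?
By repeated squaring mod 29: 8^{1}≡8, 8^{2}≡6, 8^{4}≡7, 8^{8}≡20. Then 8^{11} = 8^{8+2+1} ≡ 20 × 6 × 8 ≡ 3 mod 29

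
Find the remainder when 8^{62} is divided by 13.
By Fermat: 8^{12} ≡ 1 (mod 13). 62 = 5×12 + 2. So 8^{62} ≡ 8^{2} ≡ 12 (mod 13)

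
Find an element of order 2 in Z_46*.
45 has order 2 mod 46 since 45^{2} ≡ 1 (mod 46) and no smaller power works.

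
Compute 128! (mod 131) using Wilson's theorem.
(130)! = (128)! × (129) × (130) ≡ -1 (mod 131). So (128)! ≡ -1 × [(130)(129)]^(-1) ≡ 65 (mod 131)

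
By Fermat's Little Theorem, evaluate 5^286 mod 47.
By Fermat: 5^{46} ≡ 1 mod 47. 286 ≡ 10 mod 46. So 5^{286} ≡ 5^{10} ≡ 12 mod 47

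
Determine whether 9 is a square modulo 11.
By Euler's criterion: 9^{5} ≡ 1 (mod 11). Since this equals 1, 9 is a QR.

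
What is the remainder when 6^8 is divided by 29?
By repeated squaring (mod 29): 6^{1}≡6, 6^{2}≡7, 6^{4}≡20, 6^{8}≡23. So 6^{8} ≡ 23 (mod 29)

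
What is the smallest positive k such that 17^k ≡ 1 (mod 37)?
Powers of 17 mod 37: 17^1≡17, 17^2≡30, 17^3≡29, 17^4≡12, 17^5≡19, 17^6≡27, 17^7≡15, 17^8≡33, 17^9≡6, 17^10≡28, 17^11≡32, 17^12≡26, 17^13≡35, 17^14≡3, 17^15≡14, 17^16≡16, 17^17≡13, 17^18≡36, 17^19≡20, 17^20≡7, 17^21≡8, 17^22≡25, 17^23≡18, 17^24≡10, 17^25≡22, 17^26≡4, 17^27≡31, 17^28≡9, 17^29≡5, 17^30≡11, 17^31≡2, 17^32≡34, 17^33≡23, 17^34≡21, 17^35≡24, 17^36≡1. Order = 36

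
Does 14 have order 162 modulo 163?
14^{81} ≡ 1 (mod 163) and 81 < 162, so ord_163(14) = 81 ≠ 162 and 14 is not a primitive root.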